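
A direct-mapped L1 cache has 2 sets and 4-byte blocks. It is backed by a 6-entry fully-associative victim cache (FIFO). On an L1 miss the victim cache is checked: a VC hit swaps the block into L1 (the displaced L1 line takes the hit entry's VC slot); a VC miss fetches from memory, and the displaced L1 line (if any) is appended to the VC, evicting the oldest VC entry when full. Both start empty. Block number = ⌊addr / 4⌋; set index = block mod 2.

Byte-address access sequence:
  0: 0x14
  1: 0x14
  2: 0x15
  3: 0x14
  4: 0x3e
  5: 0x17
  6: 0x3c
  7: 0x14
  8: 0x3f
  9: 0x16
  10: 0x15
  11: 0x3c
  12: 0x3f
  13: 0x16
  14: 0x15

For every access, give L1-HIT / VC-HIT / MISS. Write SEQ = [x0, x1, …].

SEQ = [MISS, L1-HIT, L1-HIT, L1-HIT, MISS, VC-HIT, VC-HIT, VC-HIT, VC-HIT, VC-HIT, L1-HIT, VC-HIT, L1-HIT, VC-HIT, L1-HIT]

#0 0x14→b5/s1 MISS; vc=[]
#1 0x14→b5/s1 L1-HIT; vc=[]
#2 0x15→b5/s1 L1-HIT; vc=[]
#3 0x14→b5/s1 L1-HIT; vc=[]
#4 0x3e→b15/s1 MISS; vc=[5]
#5 0x17→b5/s1 VC-HIT; vc=[15]
#6 0x3c→b15/s1 VC-HIT; vc=[5]
#7 0x14→b5/s1 VC-HIT; vc=[15]
#8 0x3f→b15/s1 VC-HIT; vc=[5]
#9 0x16→b5/s1 VC-HIT; vc=[15]
#10 0x15→b5/s1 L1-HIT; vc=[15]
#11 0x3c→b15/s1 VC-HIT; vc=[5]
#12 0x3f→b15/s1 L1-HIT; vc=[5]
#13 0x16→b5/s1 VC-HIT; vc=[15]
#14 0x15→b5/s1 L1-HIT; vc=[15]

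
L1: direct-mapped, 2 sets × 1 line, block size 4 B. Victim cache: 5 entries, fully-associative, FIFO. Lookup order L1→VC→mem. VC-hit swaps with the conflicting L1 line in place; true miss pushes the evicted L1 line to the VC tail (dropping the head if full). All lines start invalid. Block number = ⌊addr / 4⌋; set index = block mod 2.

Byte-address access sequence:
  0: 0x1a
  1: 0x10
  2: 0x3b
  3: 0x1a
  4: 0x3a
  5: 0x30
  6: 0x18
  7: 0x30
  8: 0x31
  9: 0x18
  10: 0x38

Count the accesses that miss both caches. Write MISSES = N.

MISSES = 4

#0 0x1a→b6/s0 MISS; vc=[]
#1 0x10→b4/s0 MISS; vc=[6]
#2 0x3b→b14/s0 MISS; vc=[6,4]
#3 0x1a→b6/s0 VC-HIT; vc=[14,4]
#4 0x3a→b14/s0 VC-HIT; vc=[6,4]
#5 0x30→b12/s0 MISS; vc=[6,4,14]
#6 0x18→b6/s0 VC-HIT; vc=[12,4,14]
#7 0x30→b12/s0 VC-HIT; vc=[6,4,14]
#8 0x31→b12/s0 L1-HIT; vc=[6,4,14]
#9 0x18→b6/s0 VC-HIT; vc=[12,4,14]
#10 0x38→b14/s0 VC-HIT; vc=[12,4,6]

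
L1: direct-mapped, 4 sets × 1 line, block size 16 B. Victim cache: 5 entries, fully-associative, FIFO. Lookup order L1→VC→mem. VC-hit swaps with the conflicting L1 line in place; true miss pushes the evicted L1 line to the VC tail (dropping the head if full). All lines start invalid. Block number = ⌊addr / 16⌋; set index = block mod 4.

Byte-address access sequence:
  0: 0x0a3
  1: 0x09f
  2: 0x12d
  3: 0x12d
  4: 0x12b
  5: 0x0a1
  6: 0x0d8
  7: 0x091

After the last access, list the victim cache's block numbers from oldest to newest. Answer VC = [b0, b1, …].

VC = [18, 13]

0: 0xa3 (blk 10, set 2) → MISS  vc=[]
1: 0x9f (blk 9, set 1) → MISS  vc=[]
2: 0x12d (blk 18, set 2) → MISS  vc=[10]
3: 0x12d (blk 18, set 2) → L1-HIT  vc=[10]
4: 0x12b (blk 18, set 2) → L1-HIT  vc=[10]
5: 0xa1 (blk 10, set 2) → VC-HIT  vc=[18]
6: 0xd8 (blk 13, set 1) → MISS  vc=[18, 9]
7: 0x91 (blk 9, set 1) → VC-HIT  vc=[18, 13]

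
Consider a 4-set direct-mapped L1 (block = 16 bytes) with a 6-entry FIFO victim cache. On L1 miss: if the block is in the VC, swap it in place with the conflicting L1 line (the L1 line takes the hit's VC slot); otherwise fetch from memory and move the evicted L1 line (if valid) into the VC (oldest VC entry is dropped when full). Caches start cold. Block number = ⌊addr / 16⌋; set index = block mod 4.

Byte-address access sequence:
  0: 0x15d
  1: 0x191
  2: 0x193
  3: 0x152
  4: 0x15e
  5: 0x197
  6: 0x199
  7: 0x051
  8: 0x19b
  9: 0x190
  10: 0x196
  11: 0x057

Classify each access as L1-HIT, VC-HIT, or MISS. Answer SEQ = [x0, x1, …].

#0 0x15d→b21/s1 MISS; vc=[]
#1 0x191→b25/s1 MISS; vc=[21]
#2 0x193→b25/s1 L1-HIT; vc=[21]
#3 0x152→b21/s1 VC-HIT; vc=[25]
#4 0x15e→b21/s1 L1-HIT; vc=[25]
#5 0x197→b25/s1 VC-HIT; vc=[21]
#6 0x199→b25/s1 L1-HIT; vc=[21]
#7 0x51→b5/s1 MISS; vc=[21,25]
#8 0x19b→b25/s1 VC-HIT; vc=[21,5]
#9 0x190→b25/s1 L1-HIT; vc=[21,5]
#10 0x196→b25/s1 L1-HIT; vc=[21,5]
#11 0x57→b5/s1 VC-HIT; vc=[21,25]

SEQ = [MISS, MISS, L1-HIT, VC-HIT, L1-HIT, VC-HIT, L1-HIT, MISS, VC-HIT, L1-HIT, L1-HIT, VC-HIT]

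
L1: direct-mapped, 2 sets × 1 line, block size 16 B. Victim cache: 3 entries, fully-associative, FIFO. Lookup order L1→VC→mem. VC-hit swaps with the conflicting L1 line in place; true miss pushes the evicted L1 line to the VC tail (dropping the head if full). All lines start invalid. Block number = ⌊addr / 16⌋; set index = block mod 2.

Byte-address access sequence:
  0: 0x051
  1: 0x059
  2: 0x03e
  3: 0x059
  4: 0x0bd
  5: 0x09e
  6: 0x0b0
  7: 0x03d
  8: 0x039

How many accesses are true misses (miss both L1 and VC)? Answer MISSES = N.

MISSES = 4

0: 0x51 (blk 5, set 1) → MISS  vc=[]
1: 0x59 (blk 5, set 1) → L1-HIT  vc=[]
2: 0x3e (blk 3, set 1) → MISS  vc=[5]
3: 0x59 (blk 5, set 1) → VC-HIT  vc=[3]
4: 0xbd (blk 11, set 1) → MISS  vc=[3, 5]
5: 0x9e (blk 9, set 1) → MISS  vc=[3, 5, 11]
6: 0xb0 (blk 11, set 1) → VC-HIT  vc=[3, 5, 9]
7: 0x3d (blk 3, set 1) → VC-HIT  vc=[11, 5, 9]
8: 0x39 (blk 3, set 1) → L1-HIT  vc=[11, 5, 9]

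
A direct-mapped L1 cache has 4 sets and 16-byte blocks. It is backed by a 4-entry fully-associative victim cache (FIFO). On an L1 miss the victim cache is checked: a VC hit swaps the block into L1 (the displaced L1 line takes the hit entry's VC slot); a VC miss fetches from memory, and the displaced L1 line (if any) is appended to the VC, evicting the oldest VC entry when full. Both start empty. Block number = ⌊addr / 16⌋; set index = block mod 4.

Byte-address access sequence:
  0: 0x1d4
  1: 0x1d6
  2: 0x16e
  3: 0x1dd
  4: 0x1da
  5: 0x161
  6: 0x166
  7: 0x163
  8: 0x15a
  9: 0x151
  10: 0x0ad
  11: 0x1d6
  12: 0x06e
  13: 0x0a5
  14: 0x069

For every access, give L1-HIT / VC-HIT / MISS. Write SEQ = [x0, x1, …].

#0 0x1d4→b29/s1 MISS; vc=[]
#1 0x1d6→b29/s1 L1-HIT; vc=[]
#2 0x16e→b22/s2 MISS; vc=[]
#3 0x1dd→b29/s1 L1-HIT; vc=[]
#4 0x1da→b29/s1 L1-HIT; vc=[]
#5 0x161→b22/s2 L1-HIT; vc=[]
#6 0x166→b22/s2 L1-HIT; vc=[]
#7 0x163→b22/s2 L1-HIT; vc=[]
#8 0x15a→b21/s1 MISS; vc=[29]
#9 0x151→b21/s1 L1-HIT; vc=[29]
#10 0xad→b10/s2 MISS; vc=[29,22]
#11 0x1d6→b29/s1 VC-HIT; vc=[21,22]
#12 0x6e→b6/s2 MISS; vc=[21,22,10]
#13 0xa5→b10/s2 VC-HIT; vc=[21,22,6]
#14 0x69→b6/s2 VC-HIT; vc=[21,22,10]

SEQ = [MISS, L1-HIT, MISS, L1-HIT, L1-HIT, L1-HIT, L1-HIT, L1-HIT, MISS, L1-HIT, MISS, VC-HIT, MISS, VC-HIT, VC-HIT]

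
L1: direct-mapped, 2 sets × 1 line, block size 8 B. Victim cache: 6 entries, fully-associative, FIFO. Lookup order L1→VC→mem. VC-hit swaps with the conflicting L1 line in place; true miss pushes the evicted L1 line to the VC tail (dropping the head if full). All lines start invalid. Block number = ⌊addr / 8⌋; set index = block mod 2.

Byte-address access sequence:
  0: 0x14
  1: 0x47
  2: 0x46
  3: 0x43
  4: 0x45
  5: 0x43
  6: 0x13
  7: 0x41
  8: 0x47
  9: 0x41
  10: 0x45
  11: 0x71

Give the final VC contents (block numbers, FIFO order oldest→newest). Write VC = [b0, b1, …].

  [0] addr=0x14 blk=2 s=0: MISS | VC []
  [1] addr=0x47 blk=8 s=0: MISS | VC [2]
  [2] addr=0x46 blk=8 s=0: L1-HIT | VC [2]
  [3] addr=0x43 blk=8 s=0: L1-HIT | VC [2]
  [4] addr=0x45 blk=8 s=0: L1-HIT | VC [2]
  [5] addr=0x43 blk=8 s=0: L1-HIT | VC [2]
  [6] addr=0x13 blk=2 s=0: VC-HIT | VC [8]
  [7] addr=0x41 blk=8 s=0: VC-HIT | VC [2]
  [8] addr=0x47 blk=8 s=0: L1-HIT | VC [2]
  [9] addr=0x41 blk=8 s=0: L1-HIT | VC [2]
  [10] addr=0x45 blk=8 s=0: L1-HIT | VC [2]
  [11] addr=0x71 blk=14 s=0: MISS | VC [2, 8]

VC = [2, 8]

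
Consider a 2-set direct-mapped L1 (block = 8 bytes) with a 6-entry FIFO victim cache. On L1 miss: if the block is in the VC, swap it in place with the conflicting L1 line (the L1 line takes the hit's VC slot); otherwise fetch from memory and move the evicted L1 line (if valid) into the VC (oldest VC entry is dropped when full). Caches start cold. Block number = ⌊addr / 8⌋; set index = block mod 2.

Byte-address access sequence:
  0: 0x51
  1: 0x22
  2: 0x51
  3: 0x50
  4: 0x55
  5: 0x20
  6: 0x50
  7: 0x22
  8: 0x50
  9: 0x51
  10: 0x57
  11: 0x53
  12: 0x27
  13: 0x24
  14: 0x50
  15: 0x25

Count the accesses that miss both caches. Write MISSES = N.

MISSES = 2

  [0] addr=0x51 blk=10 s=0: MISS | VC []
  [1] addr=0x22 blk=4 s=0: MISS | VC [10]
  [2] addr=0x51 blk=10 s=0: VC-HIT | VC [4]
  [3] addr=0x50 blk=10 s=0: L1-HIT | VC [4]
  [4] addr=0x55 blk=10 s=0: L1-HIT | VC [4]
  [5] addr=0x20 blk=4 s=0: VC-HIT | VC [10]
  [6] addr=0x50 blk=10 s=0: VC-HIT | VC [4]
  [7] addr=0x22 blk=4 s=0: VC-HIT | VC [10]
  [8] addr=0x50 blk=10 s=0: VC-HIT | VC [4]
  [9] addr=0x51 blk=10 s=0: L1-HIT | VC [4]
  [10] addr=0x57 blk=10 s=0: L1-HIT | VC [4]
  [11] addr=0x53 blk=10 s=0: L1-HIT | VC [4]
  [12] addr=0x27 blk=4 s=0: VC-HIT | VC [10]
  [13] addr=0x24 blk=4 s=0: L1-HIT | VC [10]
  [14] addr=0x50 blk=10 s=0: VC-HIT | VC [4]
  [15] addr=0x25 blk=4 s=0: VC-HIT | VC [10]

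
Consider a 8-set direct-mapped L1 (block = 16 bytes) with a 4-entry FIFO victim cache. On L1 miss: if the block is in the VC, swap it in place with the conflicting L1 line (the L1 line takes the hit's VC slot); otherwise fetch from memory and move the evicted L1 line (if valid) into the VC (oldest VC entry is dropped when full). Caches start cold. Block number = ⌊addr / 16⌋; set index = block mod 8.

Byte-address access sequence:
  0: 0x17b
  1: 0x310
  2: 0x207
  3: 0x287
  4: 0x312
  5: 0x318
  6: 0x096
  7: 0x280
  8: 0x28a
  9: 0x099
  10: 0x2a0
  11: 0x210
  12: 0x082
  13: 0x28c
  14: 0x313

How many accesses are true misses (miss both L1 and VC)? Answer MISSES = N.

0: 0x17b (blk 23, set 7) → MISS  vc=[]
1: 0x310 (blk 49, set 1) → MISS  vc=[]
2: 0x207 (blk 32, set 0) → MISS  vc=[]
3: 0x287 (blk 40, set 0) → MISS  vc=[32]
4: 0x312 (blk 49, set 1) → L1-HIT  vc=[32]
5: 0x318 (blk 49, set 1) → L1-HIT  vc=[32]
6: 0x96 (blk 9, set 1) → MISS  vc=[32, 49]
7: 0x280 (blk 40, set 0) → L1-HIT  vc=[32, 49]
8: 0x28a (blk 40, set 0) → L1-HIT  vc=[32, 49]
9: 0x99 (blk 9, set 1) → L1-HIT  vc=[32, 49]
10: 0x2a0 (blk 42, set 2) → MISS  vc=[32, 49]
11: 0x210 (blk 33, set 1) → MISS  vc=[32, 49, 9]
12: 0x82 (blk 8, set 0) → MISS  vc=[32, 49, 9, 40]
13: 0x28c (blk 40, set 0) → VC-HIT  vc=[32, 49, 9, 8]
14: 0x313 (blk 49, set 1) → VC-HIT  vc=[32, 33, 9, 8]

MISSES = 8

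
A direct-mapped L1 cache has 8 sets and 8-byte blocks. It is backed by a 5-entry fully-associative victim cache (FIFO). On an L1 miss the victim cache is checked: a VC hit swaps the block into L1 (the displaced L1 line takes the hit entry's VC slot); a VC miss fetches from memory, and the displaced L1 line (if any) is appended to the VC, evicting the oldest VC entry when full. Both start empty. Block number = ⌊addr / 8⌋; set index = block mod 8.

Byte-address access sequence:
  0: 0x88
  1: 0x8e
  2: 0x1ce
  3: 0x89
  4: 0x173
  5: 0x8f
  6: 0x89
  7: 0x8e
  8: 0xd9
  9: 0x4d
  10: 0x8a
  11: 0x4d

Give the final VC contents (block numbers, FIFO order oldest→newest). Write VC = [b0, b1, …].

VC = [57, 17]

0: 0x88 (blk 17, set 1) → MISS  vc=[]
1: 0x8e (blk 17, set 1) → L1-HIT  vc=[]
2: 0x1ce (blk 57, set 1) → MISS  vc=[17]
3: 0x89 (blk 17, set 1) → VC-HIT  vc=[57]
4: 0x173 (blk 46, set 6) → MISS  vc=[57]
5: 0x8f (blk 17, set 1) → L1-HIT  vc=[57]
6: 0x89 (blk 17, set 1) → L1-HIT  vc=[57]
7: 0x8e (blk 17, set 1) → L1-HIT  vc=[57]
8: 0xd9 (blk 27, set 3) → MISS  vc=[57]
9: 0x4d (blk 9, set 1) → MISS  vc=[57, 17]
10: 0x8a (blk 17, set 1) → VC-HIT  vc=[57, 9]
11: 0x4d (blk 9, set 1) → VC-HIT  vc=[57, 17]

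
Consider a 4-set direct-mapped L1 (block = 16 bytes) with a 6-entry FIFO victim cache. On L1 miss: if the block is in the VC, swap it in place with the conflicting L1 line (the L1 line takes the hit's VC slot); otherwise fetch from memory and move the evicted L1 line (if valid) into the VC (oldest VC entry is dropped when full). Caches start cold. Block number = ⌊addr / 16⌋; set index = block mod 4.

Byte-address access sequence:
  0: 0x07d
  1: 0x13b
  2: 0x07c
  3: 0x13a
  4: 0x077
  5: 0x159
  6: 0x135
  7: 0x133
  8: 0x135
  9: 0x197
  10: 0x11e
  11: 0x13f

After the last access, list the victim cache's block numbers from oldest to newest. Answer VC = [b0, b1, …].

  [0] addr=0x7d blk=7 s=3: MISS | VC []
  [1] addr=0x13b blk=19 s=3: MISS | VC [7]
  [2] addr=0x7c blk=7 s=3: VC-HIT | VC [19]
  [3] addr=0x13a blk=19 s=3: VC-HIT | VC [7]
  [4] addr=0x77 blk=7 s=3: VC-HIT | VC [19]
  [5] addr=0x159 blk=21 s=1: MISS | VC [19]
  [6] addr=0x135 blk=19 s=3: VC-HIT | VC [7]
  [7] addr=0x133 blk=19 s=3: L1-HIT | VC [7]
  [8] addr=0x135 blk=19 s=3: L1-HIT | VC [7]
  [9] addr=0x197 blk=25 s=1: MISS | VC [7, 21]
  [10] addr=0x11e blk=17 s=1: MISS | VC [7, 21, 25]
  [11] addr=0x13f blk=19 s=3: L1-HIT | VC [7, 21, 25]

VC = [7, 21, 25]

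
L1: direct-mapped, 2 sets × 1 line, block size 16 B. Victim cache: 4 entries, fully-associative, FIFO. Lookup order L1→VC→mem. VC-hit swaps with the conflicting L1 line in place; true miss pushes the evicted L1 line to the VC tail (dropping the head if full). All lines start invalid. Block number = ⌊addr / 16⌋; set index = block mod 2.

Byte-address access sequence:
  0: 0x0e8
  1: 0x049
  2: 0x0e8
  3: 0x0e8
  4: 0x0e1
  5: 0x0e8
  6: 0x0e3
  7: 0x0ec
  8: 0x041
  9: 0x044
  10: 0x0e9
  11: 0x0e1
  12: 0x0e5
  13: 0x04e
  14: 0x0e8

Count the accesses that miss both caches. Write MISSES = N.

  [0] addr=0xe8 blk=14 s=0: MISS | VC []
  [1] addr=0x49 blk=4 s=0: MISS | VC [14]
  [2] addr=0xe8 blk=14 s=0: VC-HIT | VC [4]
  [3] addr=0xe8 blk=14 s=0: L1-HIT | VC [4]
  [4] addr=0xe1 blk=14 s=0: L1-HIT | VC [4]
  [5] addr=0xe8 blk=14 s=0: L1-HIT | VC [4]
  [6] addr=0xe3 blk=14 s=0: L1-HIT | VC [4]
  [7] addr=0xec blk=14 s=0: L1-HIT | VC [4]
  [8] addr=0x41 blk=4 s=0: VC-HIT | VC [14]
  [9] addr=0x44 blk=4 s=0: L1-HIT | VC [14]
  [10] addr=0xe9 blk=14 s=0: VC-HIT | VC [4]
  [11] addr=0xe1 blk=14 s=0: L1-HIT | VC [4]
  [12] addr=0xe5 blk=14 s=0: L1-HIT | VC [4]
  [13] addr=0x4e blk=4 s=0: VC-HIT | VC [14]
  [14] addr=0xe8 blk=14 s=0: VC-HIT | VC [4]

MISSES = 2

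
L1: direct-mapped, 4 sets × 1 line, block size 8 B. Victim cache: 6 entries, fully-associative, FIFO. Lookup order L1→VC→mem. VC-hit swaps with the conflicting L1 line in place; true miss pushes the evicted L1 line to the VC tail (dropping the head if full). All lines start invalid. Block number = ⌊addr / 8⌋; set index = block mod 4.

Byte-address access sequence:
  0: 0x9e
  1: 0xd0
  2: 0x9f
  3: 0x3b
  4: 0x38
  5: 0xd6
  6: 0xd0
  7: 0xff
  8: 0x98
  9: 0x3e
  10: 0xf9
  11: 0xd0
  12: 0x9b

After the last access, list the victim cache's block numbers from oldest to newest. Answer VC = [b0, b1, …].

#0 0x9e→b19/s3 MISS; vc=[]
#1 0xd0→b26/s2 MISS; vc=[]
#2 0x9f→b19/s3 L1-HIT; vc=[]
#3 0x3b→b7/s3 MISS; vc=[19]
#4 0x38→b7/s3 L1-HIT; vc=[19]
#5 0xd6→b26/s2 L1-HIT; vc=[19]
#6 0xd0→b26/s2 L1-HIT; vc=[19]
#7 0xff→b31/s3 MISS; vc=[19,7]
#8 0x98→b19/s3 VC-HIT; vc=[31,7]
#9 0x3e→b7/s3 VC-HIT; vc=[31,19]
#10 0xf9→b31/s3 VC-HIT; vc=[7,19]
#11 0xd0→b26/s2 L1-HIT; vc=[7,19]
#12 0x9b→b19/s3 VC-HIT; vc=[7,31]

VC = [7, 31]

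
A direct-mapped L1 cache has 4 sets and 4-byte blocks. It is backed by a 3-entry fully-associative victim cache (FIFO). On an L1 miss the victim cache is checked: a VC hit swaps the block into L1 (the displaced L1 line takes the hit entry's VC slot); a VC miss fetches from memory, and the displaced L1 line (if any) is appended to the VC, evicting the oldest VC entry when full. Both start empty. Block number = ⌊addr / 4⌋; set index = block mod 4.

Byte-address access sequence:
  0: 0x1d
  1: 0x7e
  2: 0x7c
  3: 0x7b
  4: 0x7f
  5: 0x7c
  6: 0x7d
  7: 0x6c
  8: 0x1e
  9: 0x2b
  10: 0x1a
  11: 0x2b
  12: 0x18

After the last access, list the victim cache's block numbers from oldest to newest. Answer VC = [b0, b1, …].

VC = [31, 30, 10]

#0 0x1d→b7/s3 MISS; vc=[]
#1 0x7e→b31/s3 MISS; vc=[7]
#2 0x7c→b31/s3 L1-HIT; vc=[7]
#3 0x7b→b30/s2 MISS; vc=[7]
#4 0x7f→b31/s3 L1-HIT; vc=[7]
#5 0x7c→b31/s3 L1-HIT; vc=[7]
#6 0x7d→b31/s3 L1-HIT; vc=[7]
#7 0x6c→b27/s3 MISS; vc=[7,31]
#8 0x1e→b7/s3 VC-HIT; vc=[27,31]
#9 0x2b→b10/s2 MISS; vc=[27,31,30]
#10 0x1a→b6/s2 MISS; vc=[31,30,10]
#11 0x2b→b10/s2 VC-HIT; vc=[31,30,6]
#12 0x18→b6/s2 VC-HIT; vc=[31,30,10]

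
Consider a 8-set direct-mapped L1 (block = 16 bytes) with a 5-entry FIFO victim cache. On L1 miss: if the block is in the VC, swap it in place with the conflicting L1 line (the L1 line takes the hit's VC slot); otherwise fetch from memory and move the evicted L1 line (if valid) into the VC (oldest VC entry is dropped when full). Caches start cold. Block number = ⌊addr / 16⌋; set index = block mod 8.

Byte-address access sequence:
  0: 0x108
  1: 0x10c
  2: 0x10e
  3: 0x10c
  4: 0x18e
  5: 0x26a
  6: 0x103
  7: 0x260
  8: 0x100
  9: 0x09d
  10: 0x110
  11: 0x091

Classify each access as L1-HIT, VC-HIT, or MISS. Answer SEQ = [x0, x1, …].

SEQ = [MISS, L1-HIT, L1-HIT, L1-HIT, MISS, MISS, VC-HIT, L1-HIT, L1-HIT, MISS, MISS, VC-HIT]

0: 0x108 (blk 16, set 0) → MISS  vc=[]
1: 0x10c (blk 16, set 0) → L1-HIT  vc=[]
2: 0x10e (blk 16, set 0) → L1-HIT  vc=[]
3: 0x10c (blk 16, set 0) → L1-HIT  vc=[]
4: 0x18e (blk 24, set 0) → MISS  vc=[16]
5: 0x26a (blk 38, set 6) → MISS  vc=[16]
6: 0x103 (blk 16, set 0) → VC-HIT  vc=[24]
7: 0x260 (blk 38, set 6) → L1-HIT  vc=[24]
8: 0x100 (blk 16, set 0) → L1-HIT  vc=[24]
9: 0x9d (blk 9, set 1) → MISS  vc=[24]
10: 0x110 (blk 17, set 1) → MISS  vc=[24, 9]
11: 0x91 (blk 9, set 1) → VC-HIT  vc=[24, 17]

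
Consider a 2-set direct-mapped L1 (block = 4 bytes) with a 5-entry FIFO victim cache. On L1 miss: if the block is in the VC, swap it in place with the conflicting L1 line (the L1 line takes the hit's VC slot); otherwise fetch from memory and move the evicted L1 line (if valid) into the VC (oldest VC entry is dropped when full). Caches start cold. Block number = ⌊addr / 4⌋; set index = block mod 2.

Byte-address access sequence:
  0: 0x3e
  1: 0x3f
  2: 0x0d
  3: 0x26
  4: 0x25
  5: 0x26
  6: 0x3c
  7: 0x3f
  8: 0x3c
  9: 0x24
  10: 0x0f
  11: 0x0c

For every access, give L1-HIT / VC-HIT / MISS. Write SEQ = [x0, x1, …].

  [0] addr=0x3e blk=15 s=1: MISS | VC []
  [1] addr=0x3f blk=15 s=1: L1-HIT | VC []
  [2] addr=0xd blk=3 s=1: MISS | VC [15]
  [3] addr=0x26 blk=9 s=1: MISS | VC [15, 3]
  [4] addr=0x25 blk=9 s=1: L1-HIT | VC [15, 3]
  [5] addr=0x26 blk=9 s=1: L1-HIT | VC [15, 3]
  [6] addr=0x3c blk=15 s=1: VC-HIT | VC [9, 3]
  [7] addr=0x3f blk=15 s=1: L1-HIT | VC [9, 3]
  [8] addr=0x3c blk=15 s=1: L1-HIT | VC [9, 3]
  [9] addr=0x24 blk=9 s=1: VC-HIT | VC [15, 3]
  [10] addr=0xf blk=3 s=1: VC-HIT | VC [15, 9]
  [11] addr=0xc blk=3 s=1: L1-HIT | VC [15, 9]

SEQ = [MISS, L1-HIT, MISS, MISS, L1-HIT, L1-HIT, VC-HIT, L1-HIT, L1-HIT, VC-HIT, VC-HIT, L1-HIT]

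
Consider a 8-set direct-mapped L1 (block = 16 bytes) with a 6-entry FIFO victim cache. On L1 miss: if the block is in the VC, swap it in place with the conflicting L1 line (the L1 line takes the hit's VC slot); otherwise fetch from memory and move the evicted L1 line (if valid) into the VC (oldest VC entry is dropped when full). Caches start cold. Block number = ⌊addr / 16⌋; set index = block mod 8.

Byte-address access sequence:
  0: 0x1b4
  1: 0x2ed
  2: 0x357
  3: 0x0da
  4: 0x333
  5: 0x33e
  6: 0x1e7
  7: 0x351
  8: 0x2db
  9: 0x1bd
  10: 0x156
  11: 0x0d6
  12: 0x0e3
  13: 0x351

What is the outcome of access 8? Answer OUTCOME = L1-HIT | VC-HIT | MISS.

OUTCOME = MISS

0: 0x1b4 (blk 27, set 3) → MISS  vc=[]
1: 0x2ed (blk 46, set 6) → MISS  vc=[]
2: 0x357 (blk 53, set 5) → MISS  vc=[]
3: 0xda (blk 13, set 5) → MISS  vc=[53]
4: 0x333 (blk 51, set 3) → MISS  vc=[53, 27]
5: 0x33e (blk 51, set 3) → L1-HIT  vc=[53, 27]
6: 0x1e7 (blk 30, set 6) → MISS  vc=[53, 27, 46]
7: 0x351 (blk 53, set 5) → VC-HIT  vc=[13, 27, 46]
8: 0x2db (blk 45, set 5) → MISS  vc=[13, 27, 46, 53]
9: 0x1bd (blk 27, set 3) → VC-HIT  vc=[13, 51, 46, 53]
10: 0x156 (blk 21, set 5) → MISS  vc=[13, 51, 46, 53, 45]
11: 0xd6 (blk 13, set 5) → VC-HIT  vc=[21, 51, 46, 53, 45]
12: 0xe3 (blk 14, set 6) → MISS  vc=[21, 51, 46, 53, 45, 30]
13: 0x351 (blk 53, set 5) → VC-HIT  vc=[21, 51, 46, 13, 45, 30]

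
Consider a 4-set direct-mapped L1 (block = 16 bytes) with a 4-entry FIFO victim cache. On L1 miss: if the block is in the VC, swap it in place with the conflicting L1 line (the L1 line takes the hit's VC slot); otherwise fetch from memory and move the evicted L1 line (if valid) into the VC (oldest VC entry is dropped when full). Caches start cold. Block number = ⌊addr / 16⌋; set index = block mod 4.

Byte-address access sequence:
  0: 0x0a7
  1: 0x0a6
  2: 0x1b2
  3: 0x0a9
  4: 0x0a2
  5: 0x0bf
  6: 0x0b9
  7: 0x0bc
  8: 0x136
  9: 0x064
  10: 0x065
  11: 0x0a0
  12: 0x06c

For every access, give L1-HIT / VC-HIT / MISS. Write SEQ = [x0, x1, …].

SEQ = [MISS, L1-HIT, MISS, L1-HIT, L1-HIT, MISS, L1-HIT, L1-HIT, MISS, MISS, L1-HIT, VC-HIT, VC-HIT]

#0 0xa7→b10/s2 MISS; vc=[]
#1 0xa6→b10/s2 L1-HIT; vc=[]
#2 0x1b2→b27/s3 MISS; vc=[]
#3 0xa9→b10/s2 L1-HIT; vc=[]
#4 0xa2→b10/s2 L1-HIT; vc=[]
#5 0xbf→b11/s3 MISS; vc=[27]
#6 0xb9→b11/s3 L1-HIT; vc=[27]
#7 0xbc→b11/s3 L1-HIT; vc=[27]
#8 0x136→b19/s3 MISS; vc=[27,11]
#9 0x64→b6/s2 MISS; vc=[27,11,10]
#10 0x65→b6/s2 L1-HIT; vc=[27,11,10]
#11 0xa0→b10/s2 VC-HIT; vc=[27,11,6]
#12 0x6c→b6/s2 VC-HIT; vc=[27,11,10]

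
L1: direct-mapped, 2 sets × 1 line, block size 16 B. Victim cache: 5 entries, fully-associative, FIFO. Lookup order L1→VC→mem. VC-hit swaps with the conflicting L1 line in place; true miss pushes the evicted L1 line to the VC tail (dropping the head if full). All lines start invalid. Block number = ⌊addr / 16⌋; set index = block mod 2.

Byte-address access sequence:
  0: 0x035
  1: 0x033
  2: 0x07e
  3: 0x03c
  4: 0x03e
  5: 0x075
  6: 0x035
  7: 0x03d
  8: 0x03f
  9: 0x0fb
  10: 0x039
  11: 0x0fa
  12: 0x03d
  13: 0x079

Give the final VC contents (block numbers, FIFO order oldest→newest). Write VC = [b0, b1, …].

0: 0x35 (blk 3, set 1) → MISS  vc=[]
1: 0x33 (blk 3, set 1) → L1-HIT  vc=[]
2: 0x7e (blk 7, set 1) → MISS  vc=[3]
3: 0x3c (blk 3, set 1) → VC-HIT  vc=[7]
4: 0x3e (blk 3, set 1) → L1-HIT  vc=[7]
5: 0x75 (blk 7, set 1) → VC-HIT  vc=[3]
6: 0x35 (blk 3, set 1) → VC-HIT  vc=[7]
7: 0x3d (blk 3, set 1) → L1-HIT  vc=[7]
8: 0x3f (blk 3, set 1) → L1-HIT  vc=[7]
9: 0xfb (blk 15, set 1) → MISS  vc=[7, 3]
10: 0x39 (blk 3, set 1) → VC-HIT  vc=[7, 15]
11: 0xfa (blk 15, set 1) → VC-HIT  vc=[7, 3]
12: 0x3d (blk 3, set 1) → VC-HIT  vc=[7, 15]
13: 0x79 (blk 7, set 1) → VC-HIT  vc=[3, 15]

VC = [3, 15]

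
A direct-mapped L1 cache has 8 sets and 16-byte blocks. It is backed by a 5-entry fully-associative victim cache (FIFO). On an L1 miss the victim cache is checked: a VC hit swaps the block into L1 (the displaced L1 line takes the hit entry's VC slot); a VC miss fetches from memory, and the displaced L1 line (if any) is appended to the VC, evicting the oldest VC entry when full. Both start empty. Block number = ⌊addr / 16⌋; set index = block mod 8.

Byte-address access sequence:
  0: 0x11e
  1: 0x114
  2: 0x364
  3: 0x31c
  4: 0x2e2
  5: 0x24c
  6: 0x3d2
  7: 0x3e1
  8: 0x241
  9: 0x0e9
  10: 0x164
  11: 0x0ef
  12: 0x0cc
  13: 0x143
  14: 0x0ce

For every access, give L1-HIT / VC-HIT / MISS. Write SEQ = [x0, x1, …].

#0 0x11e→b17/s1 MISS; vc=[]
#1 0x114→b17/s1 L1-HIT; vc=[]
#2 0x364→b54/s6 MISS; vc=[]
#3 0x31c→b49/s1 MISS; vc=[17]
#4 0x2e2→b46/s6 MISS; vc=[17,54]
#5 0x24c→b36/s4 MISS; vc=[17,54]
#6 0x3d2→b61/s5 MISS; vc=[17,54]
#7 0x3e1→b62/s6 MISS; vc=[17,54,46]
#8 0x241→b36/s4 L1-HIT; vc=[17,54,46]
#9 0xe9→b14/s6 MISS; vc=[17,54,46,62]
#10 0x164→b22/s6 MISS; vc=[17,54,46,62,14]
#11 0xef→b14/s6 VC-HIT; vc=[17,54,46,62,22]
#12 0xcc→b12/s4 MISS; vc=[54,46,62,22,36]
#13 0x143→b20/s4 MISS; vc=[46,62,22,36,12]
#14 0xce→b12/s4 VC-HIT; vc=[46,62,22,36,20]

SEQ = [MISS, L1-HIT, MISS, MISS, MISS, MISS, MISS, MISS, L1-HIT, MISS, MISS, VC-HIT, MISS, MISS, VC-HIT]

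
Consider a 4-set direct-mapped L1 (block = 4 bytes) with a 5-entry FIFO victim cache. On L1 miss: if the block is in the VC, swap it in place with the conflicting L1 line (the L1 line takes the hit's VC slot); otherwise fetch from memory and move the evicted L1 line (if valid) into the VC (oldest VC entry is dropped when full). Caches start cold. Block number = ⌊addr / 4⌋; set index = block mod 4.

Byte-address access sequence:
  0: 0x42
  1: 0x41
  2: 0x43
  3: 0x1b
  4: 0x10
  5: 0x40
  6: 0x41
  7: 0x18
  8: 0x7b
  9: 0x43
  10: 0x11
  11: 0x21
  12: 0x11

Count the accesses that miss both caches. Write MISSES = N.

MISSES = 5

#0 0x42→b16/s0 MISS; vc=[]
#1 0x41→b16/s0 L1-HIT; vc=[]
#2 0x43→b16/s0 L1-HIT; vc=[]
#3 0x1b→b6/s2 MISS; vc=[]
#4 0x10→b4/s0 MISS; vc=[16]
#5 0x40→b16/s0 VC-HIT; vc=[4]
#6 0x41→b16/s0 L1-HIT; vc=[4]
#7 0x18→b6/s2 L1-HIT; vc=[4]
#8 0x7b→b30/s2 MISS; vc=[4,6]
#9 0x43→b16/s0 L1-HIT; vc=[4,6]
#10 0x11→b4/s0 VC-HIT; vc=[16,6]
#11 0x21→b8/s0 MISS; vc=[16,6,4]
#12 0x11→b4/s0 VC-HIT; vc=[16,6,8]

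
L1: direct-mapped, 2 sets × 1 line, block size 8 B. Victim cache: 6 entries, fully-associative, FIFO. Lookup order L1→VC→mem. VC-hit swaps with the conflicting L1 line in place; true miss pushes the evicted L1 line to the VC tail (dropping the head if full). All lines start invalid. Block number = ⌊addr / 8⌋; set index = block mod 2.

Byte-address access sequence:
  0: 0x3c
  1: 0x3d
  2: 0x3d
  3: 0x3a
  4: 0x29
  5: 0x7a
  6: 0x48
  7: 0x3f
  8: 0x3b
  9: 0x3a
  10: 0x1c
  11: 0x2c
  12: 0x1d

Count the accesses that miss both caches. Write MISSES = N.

#0 0x3c→b7/s1 MISS; vc=[]
#1 0x3d→b7/s1 L1-HIT; vc=[]
#2 0x3d→b7/s1 L1-HIT; vc=[]
#3 0x3a→b7/s1 L1-HIT; vc=[]
#4 0x29→b5/s1 MISS; vc=[7]
#5 0x7a→b15/s1 MISS; vc=[7,5]
#6 0x48→b9/s1 MISS; vc=[7,5,15]
#7 0x3f→b7/s1 VC-HIT; vc=[9,5,15]
#8 0x3b→b7/s1 L1-HIT; vc=[9,5,15]
#9 0x3a→b7/s1 L1-HIT; vc=[9,5,15]
#10 0x1c→b3/s1 MISS; vc=[9,5,15,7]
#11 0x2c→b5/s1 VC-HIT; vc=[9,3,15,7]
#12 0x1d→b3/s1 VC-HIT; vc=[9,5,15,7]

MISSES = 5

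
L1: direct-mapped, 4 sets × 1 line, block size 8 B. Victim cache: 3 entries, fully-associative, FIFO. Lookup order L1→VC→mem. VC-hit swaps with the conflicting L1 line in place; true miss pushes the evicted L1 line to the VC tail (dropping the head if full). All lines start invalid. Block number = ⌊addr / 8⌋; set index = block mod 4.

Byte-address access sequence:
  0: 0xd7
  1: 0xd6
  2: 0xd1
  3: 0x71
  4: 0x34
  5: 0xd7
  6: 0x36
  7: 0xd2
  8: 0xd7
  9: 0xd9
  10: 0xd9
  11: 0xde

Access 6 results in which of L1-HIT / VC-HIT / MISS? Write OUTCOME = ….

OUTCOME = VC-HIT

0: 0xd7 (blk 26, set 2) → MISS  vc=[]
1: 0xd6 (blk 26, set 2) → L1-HIT  vc=[]
2: 0xd1 (blk 26, set 2) → L1-HIT  vc=[]
3: 0x71 (blk 14, set 2) → MISS  vc=[26]
4: 0x34 (blk 6, set 2) → MISS  vc=[26, 14]
5: 0xd7 (blk 26, set 2) → VC-HIT  vc=[6, 14]
6: 0x36 (blk 6, set 2) → VC-HIT  vc=[26, 14]
7: 0xd2 (blk 26, set 2) → VC-HIT  vc=[6, 14]
8: 0xd7 (blk 26, set 2) → L1-HIT  vc=[6, 14]
9: 0xd9 (blk 27, set 3) → MISS  vc=[6, 14]
10: 0xd9 (blk 27, set 3) → L1-HIT  vc=[6, 14]
11: 0xde (blk 27, set 3) → L1-HIT  vc=[6, 14]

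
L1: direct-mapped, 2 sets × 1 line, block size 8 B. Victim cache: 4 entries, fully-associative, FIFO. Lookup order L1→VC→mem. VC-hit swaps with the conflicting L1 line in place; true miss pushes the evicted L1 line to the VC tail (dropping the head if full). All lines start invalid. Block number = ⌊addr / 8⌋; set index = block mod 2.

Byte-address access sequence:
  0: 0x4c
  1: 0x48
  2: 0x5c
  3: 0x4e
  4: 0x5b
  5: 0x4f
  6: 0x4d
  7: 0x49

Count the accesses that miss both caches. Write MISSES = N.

MISSES = 2

0: 0x4c (blk 9, set 1) → MISS  vc=[]
1: 0x48 (blk 9, set 1) → L1-HIT  vc=[]
2: 0x5c (blk 11, set 1) → MISS  vc=[9]
3: 0x4e (blk 9, set 1) → VC-HIT  vc=[11]
4: 0x5b (blk 11, set 1) → VC-HIT  vc=[9]
5: 0x4f (blk 9, set 1) → VC-HIT  vc=[11]
6: 0x4d (blk 9, set 1) → L1-HIT  vc=[11]
7: 0x49 (blk 9, set 1) → L1-HIT  vc=[11]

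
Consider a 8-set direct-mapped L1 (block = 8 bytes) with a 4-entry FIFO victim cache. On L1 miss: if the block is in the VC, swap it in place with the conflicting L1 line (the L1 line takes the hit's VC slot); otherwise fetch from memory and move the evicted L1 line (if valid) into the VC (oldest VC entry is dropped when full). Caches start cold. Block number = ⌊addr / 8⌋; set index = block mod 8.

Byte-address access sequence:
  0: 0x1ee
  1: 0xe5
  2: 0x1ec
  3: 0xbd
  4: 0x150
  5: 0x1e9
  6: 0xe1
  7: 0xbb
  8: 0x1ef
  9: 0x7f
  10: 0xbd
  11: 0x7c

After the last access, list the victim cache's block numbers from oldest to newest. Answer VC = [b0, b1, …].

0: 0x1ee (blk 61, set 5) → MISS  vc=[]
1: 0xe5 (blk 28, set 4) → MISS  vc=[]
2: 0x1ec (blk 61, set 5) → L1-HIT  vc=[]
3: 0xbd (blk 23, set 7) → MISS  vc=[]
4: 0x150 (blk 42, set 2) → MISS  vc=[]
5: 0x1e9 (blk 61, set 5) → L1-HIT  vc=[]
6: 0xe1 (blk 28, set 4) → L1-HIT  vc=[]
7: 0xbb (blk 23, set 7) → L1-HIT  vc=[]
8: 0x1ef (blk 61, set 5) → L1-HIT  vc=[]
9: 0x7f (blk 15, set 7) → MISS  vc=[23]
10: 0xbd (blk 23, set 7) → VC-HIT  vc=[15]
11: 0x7c (blk 15, set 7) → VC-HIT  vc=[23]

VC = [23]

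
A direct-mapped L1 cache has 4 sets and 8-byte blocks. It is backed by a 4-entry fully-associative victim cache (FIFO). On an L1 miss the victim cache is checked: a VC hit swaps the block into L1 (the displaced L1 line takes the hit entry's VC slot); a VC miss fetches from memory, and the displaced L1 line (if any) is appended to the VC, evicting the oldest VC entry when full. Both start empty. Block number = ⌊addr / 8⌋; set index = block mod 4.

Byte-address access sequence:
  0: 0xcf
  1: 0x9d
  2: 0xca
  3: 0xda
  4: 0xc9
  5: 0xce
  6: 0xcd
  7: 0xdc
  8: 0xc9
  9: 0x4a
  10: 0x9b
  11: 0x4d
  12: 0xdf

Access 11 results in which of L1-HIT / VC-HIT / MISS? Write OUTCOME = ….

#0 0xcf→b25/s1 MISS; vc=[]
#1 0x9d→b19/s3 MISS; vc=[]
#2 0xca→b25/s1 L1-HIT; vc=[]
#3 0xda→b27/s3 MISS; vc=[19]
#4 0xc9→b25/s1 L1-HIT; vc=[19]
#5 0xce→b25/s1 L1-HIT; vc=[19]
#6 0xcd→b25/s1 L1-HIT; vc=[19]
#7 0xdc→b27/s3 L1-HIT; vc=[19]
#8 0xc9→b25/s1 L1-HIT; vc=[19]
#9 0x4a→b9/s1 MISS; vc=[19,25]
#10 0x9b→b19/s3 VC-HIT; vc=[27,25]
#11 0x4d→b9/s1 L1-HIT; vc=[27,25]
#12 0xdf→b27/s3 VC-HIT; vc=[19,25]

OUTCOME = L1-HIT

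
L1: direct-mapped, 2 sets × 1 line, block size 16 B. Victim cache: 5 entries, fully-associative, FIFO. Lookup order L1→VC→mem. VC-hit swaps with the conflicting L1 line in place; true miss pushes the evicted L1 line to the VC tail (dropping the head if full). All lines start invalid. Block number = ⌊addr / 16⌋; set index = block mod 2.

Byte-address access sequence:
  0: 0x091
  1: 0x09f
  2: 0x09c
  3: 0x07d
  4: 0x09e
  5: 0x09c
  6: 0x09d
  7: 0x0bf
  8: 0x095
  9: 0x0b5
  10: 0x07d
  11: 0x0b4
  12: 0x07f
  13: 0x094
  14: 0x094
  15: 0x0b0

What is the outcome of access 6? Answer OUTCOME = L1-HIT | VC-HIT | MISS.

  [0] addr=0x91 blk=9 s=1: MISS | VC []
  [1] addr=0x9f blk=9 s=1: L1-HIT | VC []
  [2] addr=0x9c blk=9 s=1: L1-HIT | VC []
  [3] addr=0x7d blk=7 s=1: MISS | VC [9]
  [4] addr=0x9e blk=9 s=1: VC-HIT | VC [7]
  [5] addr=0x9c blk=9 s=1: L1-HIT | VC [7]
  [6] addr=0x9d blk=9 s=1: L1-HIT | VC [7]
  [7] addr=0xbf blk=11 s=1: MISS | VC [7, 9]
  [8] addr=0x95 blk=9 s=1: VC-HIT | VC [7, 11]
  [9] addr=0xb5 blk=11 s=1: VC-HIT | VC [7, 9]
  [10] addr=0x7d blk=7 s=1: VC-HIT | VC [11, 9]
  [11] addr=0xb4 blk=11 s=1: VC-HIT | VC [7, 9]
  [12] addr=0x7f blk=7 s=1: VC-HIT | VC [11, 9]
  [13] addr=0x94 blk=9 s=1: VC-HIT | VC [11, 7]
  [14] addr=0x94 blk=9 s=1: L1-HIT | VC [11, 7]
  [15] addr=0xb0 blk=11 s=1: VC-HIT | VC [9, 7]

OUTCOME = L1-HIT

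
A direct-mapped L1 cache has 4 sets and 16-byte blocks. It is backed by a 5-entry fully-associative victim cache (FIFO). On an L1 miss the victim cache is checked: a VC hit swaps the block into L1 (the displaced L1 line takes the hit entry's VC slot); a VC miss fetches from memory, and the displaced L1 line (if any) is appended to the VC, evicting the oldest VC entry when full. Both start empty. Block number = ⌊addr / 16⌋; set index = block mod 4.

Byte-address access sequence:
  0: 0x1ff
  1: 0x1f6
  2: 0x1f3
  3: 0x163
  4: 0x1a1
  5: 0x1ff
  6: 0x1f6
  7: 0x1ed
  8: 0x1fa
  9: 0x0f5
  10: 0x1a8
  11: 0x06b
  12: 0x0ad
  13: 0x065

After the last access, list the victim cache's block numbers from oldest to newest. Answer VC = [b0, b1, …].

VC = [22, 30, 31, 26, 10]

#0 0x1ff→b31/s3 MISS; vc=[]
#1 0x1f6→b31/s3 L1-HIT; vc=[]
#2 0x1f3→b31/s3 L1-HIT; vc=[]
#3 0x163→b22/s2 MISS; vc=[]
#4 0x1a1→b26/s2 MISS; vc=[22]
#5 0x1ff→b31/s3 L1-HIT; vc=[22]
#6 0x1f6→b31/s3 L1-HIT; vc=[22]
#7 0x1ed→b30/s2 MISS; vc=[22,26]
#8 0x1fa→b31/s3 L1-HIT; vc=[22,26]
#9 0xf5→b15/s3 MISS; vc=[22,26,31]
#10 0x1a8→b26/s2 VC-HIT; vc=[22,30,31]
#11 0x6b→b6/s2 MISS; vc=[22,30,31,26]
#12 0xad→b10/s2 MISS; vc=[22,30,31,26,6]
#13 0x65→b6/s2 VC-HIT; vc=[22,30,31,26,10]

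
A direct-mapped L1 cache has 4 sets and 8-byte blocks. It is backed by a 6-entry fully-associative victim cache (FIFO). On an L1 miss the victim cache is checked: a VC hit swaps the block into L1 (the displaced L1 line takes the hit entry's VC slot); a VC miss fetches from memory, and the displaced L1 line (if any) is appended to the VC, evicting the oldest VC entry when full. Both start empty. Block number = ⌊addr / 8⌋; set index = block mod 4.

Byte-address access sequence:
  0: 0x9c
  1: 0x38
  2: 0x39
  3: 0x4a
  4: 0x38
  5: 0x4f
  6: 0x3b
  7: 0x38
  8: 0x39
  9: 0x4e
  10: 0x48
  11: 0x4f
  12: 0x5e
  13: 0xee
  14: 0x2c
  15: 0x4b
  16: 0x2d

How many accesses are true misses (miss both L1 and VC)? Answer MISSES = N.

MISSES = 6

0: 0x9c (blk 19, set 3) → MISS  vc=[]
1: 0x38 (blk 7, set 3) → MISS  vc=[19]
2: 0x39 (blk 7, set 3) → L1-HIT  vc=[19]
3: 0x4a (blk 9, set 1) → MISS  vc=[19]
4: 0x38 (blk 7, set 3) → L1-HIT  vc=[19]
5: 0x4f (blk 9, set 1) → L1-HIT  vc=[19]
6: 0x3b (blk 7, set 3) → L1-HIT  vc=[19]
7: 0x38 (blk 7, set 3) → L1-HIT  vc=[19]
8: 0x39 (blk 7, set 3) → L1-HIT  vc=[19]
9: 0x4e (blk 9, set 1) → L1-HIT  vc=[19]
10: 0x48 (blk 9, set 1) → L1-HIT  vc=[19]
11: 0x4f (blk 9, set 1) → L1-HIT  vc=[19]
12: 0x5e (blk 11, set 3) → MISS  vc=[19, 7]
13: 0xee (blk 29, set 1) → MISS  vc=[19, 7, 9]
14: 0x2c (blk 5, set 1) → MISS  vc=[19, 7, 9, 29]
15: 0x4b (blk 9, set 1) → VC-HIT  vc=[19, 7, 5, 29]
16: 0x2d (blk 5, set 1) → VC-HIT  vc=[19, 7, 9, 29]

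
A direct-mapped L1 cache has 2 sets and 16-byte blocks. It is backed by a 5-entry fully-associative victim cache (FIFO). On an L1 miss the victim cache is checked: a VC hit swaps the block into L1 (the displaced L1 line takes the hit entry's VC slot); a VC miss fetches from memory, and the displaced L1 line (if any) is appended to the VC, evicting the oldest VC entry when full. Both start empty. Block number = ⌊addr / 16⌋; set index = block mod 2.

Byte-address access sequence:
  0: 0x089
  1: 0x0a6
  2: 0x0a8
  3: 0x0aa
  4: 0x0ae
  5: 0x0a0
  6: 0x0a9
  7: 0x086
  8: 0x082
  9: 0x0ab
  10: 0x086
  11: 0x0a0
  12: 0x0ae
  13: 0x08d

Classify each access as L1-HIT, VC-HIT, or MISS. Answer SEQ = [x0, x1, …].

  [0] addr=0x89 blk=8 s=0: MISS | VC []
  [1] addr=0xa6 blk=10 s=0: MISS | VC [8]
  [2] addr=0xa8 blk=10 s=0: L1-HIT | VC [8]
  [3] addr=0xaa blk=10 s=0: L1-HIT | VC [8]
  [4] addr=0xae blk=10 s=0: L1-HIT | VC [8]
  [5] addr=0xa0 blk=10 s=0: L1-HIT | VC [8]
  [6] addr=0xa9 blk=10 s=0: L1-HIT | VC [8]
  [7] addr=0x86 blk=8 s=0: VC-HIT | VC [10]
  [8] addr=0x82 blk=8 s=0: L1-HIT | VC [10]
  [9] addr=0xab blk=10 s=0: VC-HIT | VC [8]
  [10] addr=0x86 blk=8 s=0: VC-HIT | VC [10]
  [11] addr=0xa0 blk=10 s=0: VC-HIT | VC [8]
  [12] addr=0xae blk=10 s=0: L1-HIT | VC [8]
  [13] addr=0x8d blk=8 s=0: VC-HIT | VC [10]

SEQ = [MISS, MISS, L1-HIT, L1-HIT, L1-HIT, L1-HIT, L1-HIT, VC-HIT, L1-HIT, VC-HIT, VC-HIT, VC-HIT, L1-HIT, VC-HIT]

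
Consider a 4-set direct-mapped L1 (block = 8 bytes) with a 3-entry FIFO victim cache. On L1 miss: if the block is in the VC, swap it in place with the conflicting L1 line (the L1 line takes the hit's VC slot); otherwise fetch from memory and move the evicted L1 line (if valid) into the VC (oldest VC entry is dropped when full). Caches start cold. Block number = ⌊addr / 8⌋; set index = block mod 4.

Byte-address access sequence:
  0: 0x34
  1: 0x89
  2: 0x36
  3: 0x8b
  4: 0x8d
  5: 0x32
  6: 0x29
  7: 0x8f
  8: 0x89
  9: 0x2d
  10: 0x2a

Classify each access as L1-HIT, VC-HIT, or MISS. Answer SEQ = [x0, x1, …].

SEQ = [MISS, MISS, L1-HIT, L1-HIT, L1-HIT, L1-HIT, MISS, VC-HIT, L1-HIT, VC-HIT, L1-HIT]

#0 0x34→b6/s2 MISS; vc=[]
#1 0x89→b17/s1 MISS; vc=[]
#2 0x36→b6/s2 L1-HIT; vc=[]
#3 0x8b→b17/s1 L1-HIT; vc=[]
#4 0x8d→b17/s1 L1-HIT; vc=[]
#5 0x32→b6/s2 L1-HIT; vc=[]
#6 0x29→b5/s1 MISS; vc=[17]
#7 0x8f→b17/s1 VC-HIT; vc=[5]
#8 0x89→b17/s1 L1-HIT; vc=[5]
#9 0x2d→b5/s1 VC-HIT; vc=[17]
#10 0x2a→b5/s1 L1-HIT; vc=[17]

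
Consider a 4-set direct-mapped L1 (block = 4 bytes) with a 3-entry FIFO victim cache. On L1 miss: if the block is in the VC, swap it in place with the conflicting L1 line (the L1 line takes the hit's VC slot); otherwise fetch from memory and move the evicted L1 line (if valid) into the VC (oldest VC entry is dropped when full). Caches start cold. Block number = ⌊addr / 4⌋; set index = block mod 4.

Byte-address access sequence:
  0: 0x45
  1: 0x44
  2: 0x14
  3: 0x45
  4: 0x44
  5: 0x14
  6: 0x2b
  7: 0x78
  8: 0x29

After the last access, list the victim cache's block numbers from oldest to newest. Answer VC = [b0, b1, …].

VC = [17, 30]

  [0] addr=0x45 blk=17 s=1: MISS | VC []
  [1] addr=0x44 blk=17 s=1: L1-HIT | VC []
  [2] addr=0x14 blk=5 s=1: MISS | VC [17]
  [3] addr=0x45 blk=17 s=1: VC-HIT | VC [5]
  [4] addr=0x44 blk=17 s=1: L1-HIT | VC [5]
  [5] addr=0x14 blk=5 s=1: VC-HIT | VC [17]
  [6] addr=0x2b blk=10 s=2: MISS | VC [17]
  [7] addr=0x78 blk=30 s=2: MISS | VC [17, 10]
  [8] addr=0x29 blk=10 s=2: VC-HIT | VC [17, 30]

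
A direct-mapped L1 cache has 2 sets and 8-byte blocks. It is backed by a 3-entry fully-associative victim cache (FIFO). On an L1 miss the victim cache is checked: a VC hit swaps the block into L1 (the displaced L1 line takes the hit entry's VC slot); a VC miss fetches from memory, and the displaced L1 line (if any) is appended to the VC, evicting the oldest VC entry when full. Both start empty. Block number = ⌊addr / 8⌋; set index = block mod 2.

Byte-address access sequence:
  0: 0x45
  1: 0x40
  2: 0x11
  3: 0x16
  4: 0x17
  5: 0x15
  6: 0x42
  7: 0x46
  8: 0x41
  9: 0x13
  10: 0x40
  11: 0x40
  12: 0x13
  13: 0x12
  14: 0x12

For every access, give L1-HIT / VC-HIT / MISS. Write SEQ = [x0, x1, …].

  [0] addr=0x45 blk=8 s=0: MISS | VC []
  [1] addr=0x40 blk=8 s=0: L1-HIT | VC []
  [2] addr=0x11 blk=2 s=0: MISS | VC [8]
  [3] addr=0x16 blk=2 s=0: L1-HIT | VC [8]
  [4] addr=0x17 blk=2 s=0: L1-HIT | VC [8]
  [5] addr=0x15 blk=2 s=0: L1-HIT | VC [8]
  [6] addr=0x42 blk=8 s=0: VC-HIT | VC [2]
  [7] addr=0x46 blk=8 s=0: L1-HIT | VC [2]
  [8] addr=0x41 blk=8 s=0: L1-HIT | VC [2]
  [9] addr=0x13 blk=2 s=0: VC-HIT | VC [8]
  [10] addr=0x40 blk=8 s=0: VC-HIT | VC [2]
  [11] addr=0x40 blk=8 s=0: L1-HIT | VC [2]
  [12] addr=0x13 blk=2 s=0: VC-HIT | VC [8]
  [13] addr=0x12 blk=2 s=0: L1-HIT | VC [8]
  [14] addr=0x12 blk=2 s=0: L1-HIT | VC [8]

SEQ = [MISS, L1-HIT, MISS, L1-HIT, L1-HIT, L1-HIT, VC-HIT, L1-HIT, L1-HIT, VC-HIT, VC-HIT, L1-HIT, VC-HIT, L1-HIT, L1-HIT]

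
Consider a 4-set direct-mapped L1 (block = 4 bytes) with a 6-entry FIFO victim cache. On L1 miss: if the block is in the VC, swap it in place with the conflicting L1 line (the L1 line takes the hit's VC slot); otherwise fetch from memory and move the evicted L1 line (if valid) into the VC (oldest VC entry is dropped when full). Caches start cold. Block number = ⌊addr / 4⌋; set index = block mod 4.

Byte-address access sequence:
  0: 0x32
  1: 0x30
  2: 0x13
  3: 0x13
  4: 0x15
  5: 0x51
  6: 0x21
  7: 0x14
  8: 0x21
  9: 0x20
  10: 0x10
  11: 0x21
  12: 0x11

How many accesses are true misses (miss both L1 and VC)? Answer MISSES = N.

#0 0x32→b12/s0 MISS; vc=[]
#1 0x30→b12/s0 L1-HIT; vc=[]
#2 0x13→b4/s0 MISS; vc=[12]
#3 0x13→b4/s0 L1-HIT; vc=[12]
#4 0x15→b5/s1 MISS; vc=[12]
#5 0x51→b20/s0 MISS; vc=[12,4]
#6 0x21→b8/s0 MISS; vc=[12,4,20]
#7 0x14→b5/s1 L1-HIT; vc=[12,4,20]
#8 0x21→b8/s0 L1-HIT; vc=[12,4,20]
#9 0x20→b8/s0 L1-HIT; vc=[12,4,20]
#10 0x10→b4/s0 VC-HIT; vc=[12,8,20]
#11 0x21→b8/s0 VC-HIT; vc=[12,4,20]
#12 0x11→b4/s0 VC-HIT; vc=[12,8,20]

MISSES = 5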